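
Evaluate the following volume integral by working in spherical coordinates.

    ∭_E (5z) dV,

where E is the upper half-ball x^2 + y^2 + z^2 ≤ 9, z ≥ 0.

In spherical coordinates, x = ρ sin(φ) cos(θ), y = ρ sin(φ) sin(θ), z = ρ cos(φ), and dV = ρ^2 sin(φ) dρ dφ dθ.

The integrand becomes 5ρ cos(φ), so

    ∭_E (5z) dV = ∫_{0}^{2π} ∫_{0}^{π/2} ∫_{0}^{3} (5ρ cos(φ)) · ρ^2 sin(φ) dρ dφ dθ.

Inner (ρ): 405sin(2φ)/8.
Middle (φ): 405/8.
Outer (θ): 405π/4.

Therefore the triple integral equals 405π/4.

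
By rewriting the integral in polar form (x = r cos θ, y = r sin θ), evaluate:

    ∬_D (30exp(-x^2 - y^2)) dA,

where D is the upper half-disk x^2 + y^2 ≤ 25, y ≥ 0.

The region D is 0 ≤ r ≤ 5, 0 ≤ θ ≤ π in polar coordinates, where x = r cos(θ), y = r sin(θ), and dA = r dr dθ.

Under the substitution, the integrand becomes 30exp(-r^2), so

    ∬_D (30exp(-x^2 - y^2)) dA = ∫_{0}^{π} ∫_{0}^{5} (30exp(-r^2)) · r dr dθ.

Inner integral (in r): ∫_{0}^{5} (30exp(-r^2)) · r dr = 15 - 15exp(-25).

Outer integral (in θ): ∫_{0}^{π} (15 - 15exp(-25)) dθ = -15π exp(-25) + 15π.

Therefore ∬_D (30exp(-x^2 - y^2)) dA = -15π exp(-25) + 15π.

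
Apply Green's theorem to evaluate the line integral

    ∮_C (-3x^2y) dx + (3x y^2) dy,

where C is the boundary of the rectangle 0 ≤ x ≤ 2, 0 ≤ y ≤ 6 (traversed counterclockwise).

Green's theorem converts the closed line integral into a double integral over the enclosed region D:

    ∮_C P dx + Q dy = ∬_D (∂Q/∂x - ∂P/∂y) dA.

Here P = -3x^2y, Q = 3x y^2, so

    ∂Q/∂x = 3y^2,    ∂P/∂y = -3x^2,
    ∂Q/∂x - ∂P/∂y = 3x^2 + 3y^2.

D is the region 0 ≤ x ≤ 2, 0 ≤ y ≤ 6. Evaluating the double integral:

    ∬_D (3x^2 + 3y^2) dA = ∫_0^{2} ∫_0^{6} (3x^2 + 3y^2) dy dx.

Inner (y from 0 to 6): 18x^2 + 216.
Outer (x from 0 to 2): 480.

Therefore ∮_C P dx + Q dy = 480.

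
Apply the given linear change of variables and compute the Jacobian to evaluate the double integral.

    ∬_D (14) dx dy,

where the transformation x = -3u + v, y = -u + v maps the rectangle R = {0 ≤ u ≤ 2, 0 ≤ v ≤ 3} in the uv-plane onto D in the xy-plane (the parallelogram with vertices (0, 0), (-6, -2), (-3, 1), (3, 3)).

Compute the Jacobian determinant of (x, y) with respect to (u, v):

    ∂(x,y)/∂(u,v) = | -3  1 | = (-3)(1) - (1)(-1) = -2.
                   | -1  1 |

Its absolute value is |J| = 2 (the area scaling factor).

Substituting x = -3u + v, y = -u + v into the integrand,

    14 → 14,

so the integral becomes

    ∬_R (14) · |J| du dv = ∫_0^2 ∫_0^3 (28) dv du.

Inner (v): 84.
Outer (u): 168.

Therefore ∬_D (14) dx dy = 168.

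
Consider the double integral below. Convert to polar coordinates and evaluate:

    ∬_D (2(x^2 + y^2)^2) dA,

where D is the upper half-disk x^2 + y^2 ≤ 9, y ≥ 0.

The region D is 0 ≤ r ≤ 3, 0 ≤ θ ≤ π in polar coordinates, where x = r cos(θ), y = r sin(θ), and dA = r dr dθ.

Under the substitution, the integrand becomes 2r^4, so

    ∬_D (2(x^2 + y^2)^2) dA = ∫_{0}^{π} ∫_{0}^{3} (2r^4) · r dr dθ.

Inner integral (in r): ∫_{0}^{3} (2r^4) · r dr = 243.

Outer integral (in θ): ∫_{0}^{π} (243) dθ = 243π.

Therefore ∬_D (2(x^2 + y^2)^2) dA = 243π.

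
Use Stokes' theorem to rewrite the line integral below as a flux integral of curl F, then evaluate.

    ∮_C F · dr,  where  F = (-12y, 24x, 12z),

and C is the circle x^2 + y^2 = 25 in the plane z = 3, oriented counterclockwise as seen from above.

Let S be the flat disk x^2 + y^2 ≤ 25 in the plane z = 3, with upward unit normal n̂ = ẑ. By Stokes' theorem,

    ∮_C F · dr = ∬_S (∇ × F) · n̂ dS = ∬_D (curl F)_z dA,

where D is the disk x^2 + y^2 ≤ 25.

Compute the curl of F = (-12y, 24x, 12z):
    (∇ × F)_x = ∂F_z/∂y - ∂F_y/∂z = 0,
    (∇ × F)_y = ∂F_x/∂z - ∂F_z/∂x = 0,
    (∇ × F)_z = ∂F_y/∂x - ∂F_x/∂y = 36.

On z = 3, (curl F)_z = 36.

Convert to polar (x = r cos θ, y = r sin θ, dA = r dr dθ); the integrand becomes 36, so

    ∬_D (curl F)_z dA = ∫_0^{2π} ∫_0^{5} (36) · r dr dθ.

Inner (r from 0 to 5): 450.
Outer (θ from 0 to 2π): 900π.

Therefore ∮_C F · dr = 900π.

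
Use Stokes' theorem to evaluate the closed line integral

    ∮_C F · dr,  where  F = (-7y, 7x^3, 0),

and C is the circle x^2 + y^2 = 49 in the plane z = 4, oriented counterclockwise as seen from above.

Let S be the flat disk x^2 + y^2 ≤ 49 in the plane z = 4, with upward unit normal n̂ = ẑ. By Stokes' theorem,

    ∮_C F · dr = ∬_S (∇ × F) · n̂ dS = ∬_D (curl F)_z dA,

where D is the disk x^2 + y^2 ≤ 49.

Compute the curl of F = (-7y, 7x^3, 0):
    (∇ × F)_x = ∂F_z/∂y - ∂F_y/∂z = 0,
    (∇ × F)_y = ∂F_x/∂z - ∂F_z/∂x = 0,
    (∇ × F)_z = ∂F_y/∂x - ∂F_x/∂y = 21x^2 + 7.

On z = 4, (curl F)_z = 21x^2 + 7.

Convert to polar (x = r cos θ, y = r sin θ, dA = r dr dθ); the integrand becomes 21r^2cos(θ)^2 + 7, so

    ∬_D (curl F)_z dA = ∫_0^{2π} ∫_0^{7} (21r^2cos(θ)^2 + 7) · r dr dθ.

Inner (r from 0 to 7): 50421cos(θ)^2/4 + 343/2.
Outer (θ from 0 to 2π): 51793π/4.

Therefore ∮_C F · dr = 51793π/4.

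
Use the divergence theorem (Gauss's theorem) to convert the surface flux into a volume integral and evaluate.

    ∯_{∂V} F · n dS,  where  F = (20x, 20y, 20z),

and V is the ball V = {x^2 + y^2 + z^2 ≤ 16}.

By the divergence theorem,

    ∯_{∂V} F · n dS = ∭_V (∇ · F) dV.

Compute the divergence:
    ∇ · F = ∂F_x/∂x + ∂F_y/∂y + ∂F_z/∂z = 20 + 20 + 20 = 60.

In spherical coordinates, x = ρ sin(φ) cos(θ), y = ρ sin(φ) sin(θ), z = ρ cos(φ), dV = ρ^2 sin(φ) dρ dφ dθ, with 0 ≤ ρ ≤ 4, 0 ≤ φ ≤ π, 0 ≤ θ ≤ 2π.

The integrand, after substitution and multiplying by the volume element, becomes (60) · ρ^2 sin(φ), so

    ∭_V (∇·F) dV = ∫_0^{2π} ∫_0^{π} ∫_0^{4} (60) · ρ^2 sin(φ) dρ dφ dθ.

Inner (ρ from 0 to 4): 1280sin(φ).
Middle (φ from 0 to π): 2560.
Outer (θ from 0 to 2π): 5120π.

Therefore ∯_{∂V} F · n dS = 5120π.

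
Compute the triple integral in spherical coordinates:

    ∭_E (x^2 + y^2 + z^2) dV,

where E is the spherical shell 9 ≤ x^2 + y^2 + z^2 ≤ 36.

In spherical coordinates, x = ρ sin(φ) cos(θ), y = ρ sin(φ) sin(θ), z = ρ cos(φ), and dV = ρ^2 sin(φ) dρ dφ dθ.

The integrand becomes ρ^2, so

    ∭_E (x^2 + y^2 + z^2) dV = ∫_{0}^{2π} ∫_{0}^{π} ∫_{3}^{6} (ρ^2) · ρ^2 sin(φ) dρ dφ dθ.

Inner (ρ): 7533sin(φ)/5.
Middle (φ): 15066/5.
Outer (θ): 30132π/5.

Therefore the triple integral equals 30132π/5.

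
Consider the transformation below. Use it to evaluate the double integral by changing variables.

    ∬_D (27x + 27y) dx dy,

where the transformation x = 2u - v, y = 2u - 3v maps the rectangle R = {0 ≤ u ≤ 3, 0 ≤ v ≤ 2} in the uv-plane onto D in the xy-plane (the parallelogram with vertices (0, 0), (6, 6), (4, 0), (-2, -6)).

Compute the Jacobian determinant of (x, y) with respect to (u, v):

    ∂(x,y)/∂(u,v) = | 2  -1 | = (2)(-3) - (-1)(2) = -4.
                   | 2  -3 |

Its absolute value is |J| = 4 (the area scaling factor).

Substituting x = 2u - v, y = 2u - 3v into the integrand,

    27x + 27y → 108u - 108v,

so the integral becomes

    ∬_R (108u - 108v) · |J| du dv = ∫_0^3 ∫_0^2 (432u - 432v) dv du.

Inner (v): 864u - 864.
Outer (u): 1296.

Therefore ∬_D (27x + 27y) dx dy = 1296.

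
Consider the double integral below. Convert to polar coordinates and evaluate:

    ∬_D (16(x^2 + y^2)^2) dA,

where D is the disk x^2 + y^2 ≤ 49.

The region D is 0 ≤ r ≤ 7, 0 ≤ θ ≤ 2π in polar coordinates, where x = r cos(θ), y = r sin(θ), and dA = r dr dθ.

Under the substitution, the integrand becomes 16r^4, so

    ∬_D (16(x^2 + y^2)^2) dA = ∫_{0}^{2π} ∫_{0}^{7} (16r^4) · r dr dθ.

Inner integral (in r): ∫_{0}^{7} (16r^4) · r dr = 941192/3.

Outer integral (in θ): ∫_{0}^{2π} (941192/3) dθ = 1882384π/3.

Therefore ∬_D (16(x^2 + y^2)^2) dA = 1882384π/3.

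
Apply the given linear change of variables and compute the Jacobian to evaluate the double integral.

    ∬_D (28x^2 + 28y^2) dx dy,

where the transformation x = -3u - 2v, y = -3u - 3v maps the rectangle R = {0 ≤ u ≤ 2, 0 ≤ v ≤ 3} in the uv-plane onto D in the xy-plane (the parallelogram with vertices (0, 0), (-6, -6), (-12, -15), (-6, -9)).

Compute the Jacobian determinant of (x, y) with respect to (u, v):

    ∂(x,y)/∂(u,v) = | -3  -2 | = (-3)(-3) - (-2)(-3) = 3.
                   | -3  -3 |

Its absolute value is |J| = 3 (the area scaling factor).

Substituting x = -3u - 2v, y = -3u - 3v into the integrand,

    28x^2 + 28y^2 → 504u^2 + 840u v + 364v^2,

so the integral becomes

    ∬_R (504u^2 + 840u v + 364v^2) · |J| du dv = ∫_0^2 ∫_0^3 (1512u^2 + 2520u v + 1092v^2) dv du.

Inner (v): 4536u^2 + 11340u + 9828.
Outer (u): 54432.

Therefore ∬_D (28x^2 + 28y^2) dx dy = 54432.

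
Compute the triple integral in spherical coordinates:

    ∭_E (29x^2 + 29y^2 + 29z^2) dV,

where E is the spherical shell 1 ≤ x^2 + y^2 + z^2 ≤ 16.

In spherical coordinates, x = ρ sin(φ) cos(θ), y = ρ sin(φ) sin(θ), z = ρ cos(φ), and dV = ρ^2 sin(φ) dρ dφ dθ.

The integrand becomes 29ρ^2, so

    ∭_E (29x^2 + 29y^2 + 29z^2) dV = ∫_{0}^{2π} ∫_{0}^{π} ∫_{1}^{4} (29ρ^2) · ρ^2 sin(φ) dρ dφ dθ.

Inner (ρ): 29667sin(φ)/5.
Middle (φ): 59334/5.
Outer (θ): 118668π/5.

Therefore the triple integral equals 118668π/5.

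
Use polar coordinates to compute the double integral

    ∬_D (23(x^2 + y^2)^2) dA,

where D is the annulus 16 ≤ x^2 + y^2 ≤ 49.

The region D is 4 ≤ r ≤ 7, 0 ≤ θ ≤ 2π in polar coordinates, where x = r cos(θ), y = r sin(θ), and dA = r dr dθ.

Under the substitution, the integrand becomes 23r^4, so

    ∬_D (23(x^2 + y^2)^2) dA = ∫_{0}^{2π} ∫_{4}^{7} (23r^4) · r dr dθ.

Inner integral (in r): ∫_{4}^{7} (23r^4) · r dr = 870573/2.

Outer integral (in θ): ∫_{0}^{2π} (870573/2) dθ = 870573π.

Therefore ∬_D (23(x^2 + y^2)^2) dA = 870573π.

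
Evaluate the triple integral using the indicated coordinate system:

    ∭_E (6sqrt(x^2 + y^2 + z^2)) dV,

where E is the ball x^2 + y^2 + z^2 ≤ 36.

In spherical coordinates, x = ρ sin(φ) cos(θ), y = ρ sin(φ) sin(θ), z = ρ cos(φ), and dV = ρ^2 sin(φ) dρ dφ dθ.

The integrand becomes 6ρ, so

    ∭_E (6sqrt(x^2 + y^2 + z^2)) dV = ∫_{0}^{2π} ∫_{0}^{π} ∫_{0}^{6} (6ρ) · ρ^2 sin(φ) dρ dφ dθ.

Inner (ρ): 1944sin(φ).
Middle (φ): 3888.
Outer (θ): 7776π.

Therefore the triple integral equals 7776π.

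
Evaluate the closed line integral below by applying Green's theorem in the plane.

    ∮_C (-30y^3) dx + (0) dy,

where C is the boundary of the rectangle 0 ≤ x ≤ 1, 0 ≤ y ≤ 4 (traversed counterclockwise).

Green's theorem converts the closed line integral into a double integral over the enclosed region D:

    ∮_C P dx + Q dy = ∬_D (∂Q/∂x - ∂P/∂y) dA.

Here P = -30y^3, Q = 0, so

    ∂Q/∂x = 0,    ∂P/∂y = -90y^2,
    ∂Q/∂x - ∂P/∂y = 90y^2.

D is the region 0 ≤ x ≤ 1, 0 ≤ y ≤ 4. Evaluating the double integral:

    ∬_D (90y^2) dA = ∫_0^{1} ∫_0^{4} (90y^2) dy dx.

Inner (y from 0 to 4): 1920.
Outer (x from 0 to 1): 1920.

Therefore ∮_C P dx + Q dy = 1920.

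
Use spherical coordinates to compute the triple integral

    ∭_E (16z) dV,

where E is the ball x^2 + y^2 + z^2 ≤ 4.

In spherical coordinates, x = ρ sin(φ) cos(θ), y = ρ sin(φ) sin(θ), z = ρ cos(φ), and dV = ρ^2 sin(φ) dρ dφ dθ.

The integrand becomes 16ρ cos(φ), so

    ∭_E (16z) dV = ∫_{0}^{2π} ∫_{0}^{π} ∫_{0}^{2} (16ρ cos(φ)) · ρ^2 sin(φ) dρ dφ dθ.

Inner (ρ): 32sin(2φ).
Middle (φ): 0.
Outer (θ): 0.

Therefore the triple integral equals 0.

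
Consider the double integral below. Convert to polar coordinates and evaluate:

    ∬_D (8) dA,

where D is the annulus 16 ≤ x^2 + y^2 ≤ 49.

The region D is 4 ≤ r ≤ 7, 0 ≤ θ ≤ 2π in polar coordinates, where x = r cos(θ), y = r sin(θ), and dA = r dr dθ.

Under the substitution, the integrand becomes 8, so

    ∬_D (8) dA = ∫_{0}^{2π} ∫_{4}^{7} (8) · r dr dθ.

Inner integral (in r): ∫_{4}^{7} (8) · r dr = 132.

Outer integral (in θ): ∫_{0}^{2π} (132) dθ = 264π.

Therefore ∬_D (8) dA = 264π.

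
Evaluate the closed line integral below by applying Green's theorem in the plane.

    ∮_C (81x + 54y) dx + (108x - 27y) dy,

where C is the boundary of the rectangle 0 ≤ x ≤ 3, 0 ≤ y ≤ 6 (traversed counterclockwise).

Green's theorem converts the closed line integral into a double integral over the enclosed region D:

    ∮_C P dx + Q dy = ∬_D (∂Q/∂x - ∂P/∂y) dA.

Here P = 81x + 54y, Q = 108x - 27y, so

    ∂Q/∂x = 108,    ∂P/∂y = 54,
    ∂Q/∂x - ∂P/∂y = 54.

D is the region 0 ≤ x ≤ 3, 0 ≤ y ≤ 6. Evaluating the double integral:

    ∬_D (54) dA = ∫_0^{3} ∫_0^{6} (54) dy dx.

Inner (y from 0 to 6): 324.
Outer (x from 0 to 3): 972.

Therefore ∮_C P dx + Q dy = 972.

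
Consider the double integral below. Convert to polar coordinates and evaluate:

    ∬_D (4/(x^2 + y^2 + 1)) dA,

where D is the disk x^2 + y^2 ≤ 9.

The region D is 0 ≤ r ≤ 3, 0 ≤ θ ≤ 2π in polar coordinates, where x = r cos(θ), y = r sin(θ), and dA = r dr dθ.

Under the substitution, the integrand becomes 4/(r^2 + 1), so

    ∬_D (4/(x^2 + y^2 + 1)) dA = ∫_{0}^{2π} ∫_{0}^{3} (4/(r^2 + 1)) · r dr dθ.

Inner integral (in r): ∫_{0}^{3} (4/(r^2 + 1)) · r dr = log(100).

Outer integral (in θ): ∫_{0}^{2π} (log(100)) dθ = 4π log(10).

Therefore ∬_D (4/(x^2 + y^2 + 1)) dA = 4π log(10).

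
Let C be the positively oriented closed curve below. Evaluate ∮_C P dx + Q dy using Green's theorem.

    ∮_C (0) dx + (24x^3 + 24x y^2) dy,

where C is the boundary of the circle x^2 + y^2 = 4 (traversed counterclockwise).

Green's theorem converts the closed line integral into a double integral over the enclosed region D:

    ∮_C P dx + Q dy = ∬_D (∂Q/∂x - ∂P/∂y) dA.

Here P = 0, Q = 24x^3 + 24x y^2, so

    ∂Q/∂x = 72x^2 + 24y^2,    ∂P/∂y = 0,
    ∂Q/∂x - ∂P/∂y = 72x^2 + 24y^2.

D is the region x^2 + y^2 ≤ 4. Evaluating the double integral:

In polar coordinates (x = r cos θ, y = r sin θ, dA = r dr dθ) the integrand becomes 24r^2(cos(2θ) + 2), so

    ∬_D (72x^2 + 24y^2) dA = ∫_0^{2π} ∫_0^{2} (24r^2(cos(2θ) + 2)) · r dr dθ.

Inner (r from 0 to 2): 96cos(2θ) + 192.
Outer (θ from 0 to 2π): 384π.

Therefore ∮_C P dx + Q dy = 384π.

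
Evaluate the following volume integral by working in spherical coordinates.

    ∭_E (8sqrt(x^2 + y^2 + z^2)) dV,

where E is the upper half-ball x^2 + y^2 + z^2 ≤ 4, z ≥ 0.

In spherical coordinates, x = ρ sin(φ) cos(θ), y = ρ sin(φ) sin(θ), z = ρ cos(φ), and dV = ρ^2 sin(φ) dρ dφ dθ.

The integrand becomes 8ρ, so

    ∭_E (8sqrt(x^2 + y^2 + z^2)) dV = ∫_{0}^{2π} ∫_{0}^{π/2} ∫_{0}^{2} (8ρ) · ρ^2 sin(φ) dρ dφ dθ.

Inner (ρ): 32sin(φ).
Middle (φ): 32.
Outer (θ): 64π.

Therefore the triple integral equals 64π.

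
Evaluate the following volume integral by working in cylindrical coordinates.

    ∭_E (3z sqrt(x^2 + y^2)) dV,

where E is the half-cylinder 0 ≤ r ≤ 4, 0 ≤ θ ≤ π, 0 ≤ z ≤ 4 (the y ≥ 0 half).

In cylindrical coordinates, x = r cos(θ), y = r sin(θ), z = z, and dV = r dr dθ dz.

The integrand becomes 3r z, so

    ∭_E (3z sqrt(x^2 + y^2)) dV = ∫_{0}^{π} ∫_{0}^{4} ∫_{0}^{4} (3r z) · r dz dr dθ.

Inner (z): 24r^2.
Middle (r from 0 to 4): 512.
Outer (θ): 512π.

Therefore the triple integral equals 512π.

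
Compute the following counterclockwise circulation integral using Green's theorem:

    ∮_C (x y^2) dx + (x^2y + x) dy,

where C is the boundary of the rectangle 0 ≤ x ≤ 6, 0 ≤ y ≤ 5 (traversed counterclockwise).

Green's theorem converts the closed line integral into a double integral over the enclosed region D:

    ∮_C P dx + Q dy = ∬_D (∂Q/∂x - ∂P/∂y) dA.

Here P = x y^2, Q = x^2y + x, so

    ∂Q/∂x = 2x y + 1,    ∂P/∂y = 2x y,
    ∂Q/∂x - ∂P/∂y = 1.

D is the region 0 ≤ x ≤ 6, 0 ≤ y ≤ 5. Evaluating the double integral:

    ∬_D (1) dA = ∫_0^{6} ∫_0^{5} (1) dy dx.

Inner (y from 0 to 5): 5.
Outer (x from 0 to 6): 30.

Therefore ∮_C P dx + Q dy = 30.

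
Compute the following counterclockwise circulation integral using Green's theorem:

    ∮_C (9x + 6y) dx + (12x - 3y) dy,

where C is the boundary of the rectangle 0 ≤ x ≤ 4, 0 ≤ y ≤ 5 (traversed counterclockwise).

Green's theorem converts the closed line integral into a double integral over the enclosed region D:

    ∮_C P dx + Q dy = ∬_D (∂Q/∂x - ∂P/∂y) dA.

Here P = 9x + 6y, Q = 12x - 3y, so

    ∂Q/∂x = 12,    ∂P/∂y = 6,
    ∂Q/∂x - ∂P/∂y = 6.

D is the region 0 ≤ x ≤ 4, 0 ≤ y ≤ 5. Evaluating the double integral:

    ∬_D (6) dA = ∫_0^{4} ∫_0^{5} (6) dy dx.

Inner (y from 0 to 5): 30.
Outer (x from 0 to 4): 120.

Therefore ∮_C P dx + Q dy = 120.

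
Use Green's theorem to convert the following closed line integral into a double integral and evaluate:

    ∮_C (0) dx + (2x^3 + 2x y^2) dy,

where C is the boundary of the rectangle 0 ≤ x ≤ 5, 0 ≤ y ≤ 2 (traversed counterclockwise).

Green's theorem converts the closed line integral into a double integral over the enclosed region D:

    ∮_C P dx + Q dy = ∬_D (∂Q/∂x - ∂P/∂y) dA.

Here P = 0, Q = 2x^3 + 2x y^2, so

    ∂Q/∂x = 6x^2 + 2y^2,    ∂P/∂y = 0,
    ∂Q/∂x - ∂P/∂y = 6x^2 + 2y^2.

D is the region 0 ≤ x ≤ 5, 0 ≤ y ≤ 2. Evaluating the double integral:

    ∬_D (6x^2 + 2y^2) dA = ∫_0^{5} ∫_0^{2} (6x^2 + 2y^2) dy dx.

Inner (y from 0 to 2): 12x^2 + 16/3.
Outer (x from 0 to 5): 1580/3.

Therefore ∮_C P dx + Q dy = 1580/3.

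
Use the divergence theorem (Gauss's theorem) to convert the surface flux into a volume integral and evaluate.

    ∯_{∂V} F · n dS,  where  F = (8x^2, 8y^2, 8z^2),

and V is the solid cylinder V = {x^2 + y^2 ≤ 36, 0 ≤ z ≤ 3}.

By the divergence theorem,

    ∯_{∂V} F · n dS = ∭_V (∇ · F) dV.

Compute the divergence:
    ∇ · F = ∂F_x/∂x + ∂F_y/∂y + ∂F_z/∂z = 16x + 16y + 16z.

In cylindrical coordinates, x = r cos(θ), y = r sin(θ), z = z, dV = r dr dθ dz, with 0 ≤ r ≤ 6, 0 ≤ θ ≤ 2π, 0 ≤ z ≤ 3.

The integrand, after substitution and multiplying by the volume element, becomes (16sqrt(2)r sin(θ + π/4) + 16z) · r, so

    ∭_V (∇·F) dV = ∫_0^{2π} ∫_0^{6} ∫_0^{3} (16sqrt(2)r sin(θ + π/4) + 16z) · r dz dr dθ.

Inner (z from 0 to 3): 24r (2sqrt(2)r sin(θ + π/4) + 3).
Middle (r from 0 to 6): 3456sqrt(2)sin(θ + π/4) + 1296.
Outer (θ from 0 to 2π): 2592π.

Therefore ∯_{∂V} F · n dS = 2592π.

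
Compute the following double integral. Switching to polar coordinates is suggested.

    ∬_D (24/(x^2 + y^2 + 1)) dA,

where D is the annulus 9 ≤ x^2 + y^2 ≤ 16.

The region D is 3 ≤ r ≤ 4, 0 ≤ θ ≤ 2π in polar coordinates, where x = r cos(θ), y = r sin(θ), and dA = r dr dθ.

Under the substitution, the integrand becomes 24/(r^2 + 1), so

    ∬_D (24/(x^2 + y^2 + 1)) dA = ∫_{0}^{2π} ∫_{3}^{4} (24/(r^2 + 1)) · r dr dθ.

Inner integral (in r): ∫_{3}^{4} (24/(r^2 + 1)) · r dr = log(582622237229761/1000000000000).

Outer integral (in θ): ∫_{0}^{2π} (log(582622237229761/1000000000000)) dθ = log((582622237229761/1000000000000)^(2π)).

Therefore ∬_D (24/(x^2 + y^2 + 1)) dA = log((582622237229761/1000000000000)^(2π)).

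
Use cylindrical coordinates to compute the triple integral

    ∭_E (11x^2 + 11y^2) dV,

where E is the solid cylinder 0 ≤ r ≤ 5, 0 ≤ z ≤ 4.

In cylindrical coordinates, x = r cos(θ), y = r sin(θ), z = z, and dV = r dr dθ dz.

The integrand becomes 11r^2, so

    ∭_E (11x^2 + 11y^2) dV = ∫_{0}^{2π} ∫_{0}^{5} ∫_{0}^{4} (11r^2) · r dz dr dθ.

Inner (z): 44r^3.
Middle (r from 0 to 5): 6875.
Outer (θ): 13750π.

Therefore the triple integral equals 13750π.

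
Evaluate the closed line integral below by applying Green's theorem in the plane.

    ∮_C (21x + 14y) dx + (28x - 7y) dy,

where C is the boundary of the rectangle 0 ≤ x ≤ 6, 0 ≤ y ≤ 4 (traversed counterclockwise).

Green's theorem converts the closed line integral into a double integral over the enclosed region D:

    ∮_C P dx + Q dy = ∬_D (∂Q/∂x - ∂P/∂y) dA.

Here P = 21x + 14y, Q = 28x - 7y, so

    ∂Q/∂x = 28,    ∂P/∂y = 14,
    ∂Q/∂x - ∂P/∂y = 14.

D is the region 0 ≤ x ≤ 6, 0 ≤ y ≤ 4. Evaluating the double integral:

    ∬_D (14) dA = ∫_0^{6} ∫_0^{4} (14) dy dx.

Inner (y from 0 to 4): 56.
Outer (x from 0 to 6): 336.

Therefore ∮_C P dx + Q dy = 336.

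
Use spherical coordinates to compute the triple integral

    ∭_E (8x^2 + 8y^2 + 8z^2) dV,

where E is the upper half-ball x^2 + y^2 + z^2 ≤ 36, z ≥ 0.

In spherical coordinates, x = ρ sin(φ) cos(θ), y = ρ sin(φ) sin(θ), z = ρ cos(φ), and dV = ρ^2 sin(φ) dρ dφ dθ.

The integrand becomes 8ρ^2, so

    ∭_E (8x^2 + 8y^2 + 8z^2) dV = ∫_{0}^{2π} ∫_{0}^{π/2} ∫_{0}^{6} (8ρ^2) · ρ^2 sin(φ) dρ dφ dθ.

Inner (ρ): 62208sin(φ)/5.
Middle (φ): 62208/5.
Outer (θ): 124416π/5.

Therefore the triple integral equals 124416π/5.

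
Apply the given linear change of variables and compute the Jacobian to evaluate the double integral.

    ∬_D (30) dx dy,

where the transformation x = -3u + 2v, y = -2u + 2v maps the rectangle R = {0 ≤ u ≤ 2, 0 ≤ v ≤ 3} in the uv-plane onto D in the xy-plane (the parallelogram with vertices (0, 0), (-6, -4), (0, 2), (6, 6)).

Compute the Jacobian determinant of (x, y) with respect to (u, v):

    ∂(x,y)/∂(u,v) = | -3  2 | = (-3)(2) - (2)(-2) = -2.
                   | -2  2 |

Its absolute value is |J| = 2 (the area scaling factor).

Substituting x = -3u + 2v, y = -2u + 2v into the integrand,

    30 → 30,

so the integral becomes

    ∬_R (30) · |J| du dv = ∫_0^2 ∫_0^3 (60) dv du.

Inner (v): 180.
Outer (u): 360.

Therefore ∬_D (30) dx dy = 360.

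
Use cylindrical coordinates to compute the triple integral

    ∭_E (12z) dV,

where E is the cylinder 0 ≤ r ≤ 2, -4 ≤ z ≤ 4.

In cylindrical coordinates, x = r cos(θ), y = r sin(θ), z = z, and dV = r dr dθ dz.

The integrand becomes 12z, so

    ∭_E (12z) dV = ∫_{0}^{2π} ∫_{0}^{2} ∫_{-4}^{4} (12z) · r dz dr dθ.

Inner (z): 0.
Middle (r from 0 to 2): 0.
Outer (θ): 0.

Therefore the triple integral equals 0.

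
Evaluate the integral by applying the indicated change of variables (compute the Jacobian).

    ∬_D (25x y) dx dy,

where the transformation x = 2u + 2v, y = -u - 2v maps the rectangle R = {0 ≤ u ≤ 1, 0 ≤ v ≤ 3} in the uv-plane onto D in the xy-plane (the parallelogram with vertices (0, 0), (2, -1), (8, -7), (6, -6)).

Compute the Jacobian determinant of (x, y) with respect to (u, v):

    ∂(x,y)/∂(u,v) = | 2  2 | = (2)(-2) - (2)(-1) = -2.
                   | -1  -2 |

Its absolute value is |J| = 2 (the area scaling factor).

Substituting x = 2u + 2v, y = -u - 2v into the integrand,

    25x y → -50u^2 - 150u v - 100v^2,

so the integral becomes

    ∬_R (-50u^2 - 150u v - 100v^2) · |J| du dv = ∫_0^1 ∫_0^3 (-100u^2 - 300u v - 200v^2) dv du.

Inner (v): -300u^2 - 1350u - 1800.
Outer (u): -2575.

Therefore ∬_D (25x y) dx dy = -2575.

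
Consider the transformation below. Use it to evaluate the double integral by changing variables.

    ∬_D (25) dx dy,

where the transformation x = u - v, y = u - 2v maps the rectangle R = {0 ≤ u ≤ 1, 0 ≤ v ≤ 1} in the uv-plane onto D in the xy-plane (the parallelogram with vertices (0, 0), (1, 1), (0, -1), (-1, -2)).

Compute the Jacobian determinant of (x, y) with respect to (u, v):

    ∂(x,y)/∂(u,v) = | 1  -1 | = (1)(-2) - (-1)(1) = -1.
                   | 1  -2 |

Its absolute value is |J| = 1 (the area scaling factor).

Substituting x = u - v, y = u - 2v into the integrand,

    25 → 25,

so the integral becomes

    ∬_R (25) · |J| du dv = ∫_0^1 ∫_0^1 (25) dv du.

Inner (v): 25.
Outer (u): 25.

Therefore ∬_D (25) dx dy = 25.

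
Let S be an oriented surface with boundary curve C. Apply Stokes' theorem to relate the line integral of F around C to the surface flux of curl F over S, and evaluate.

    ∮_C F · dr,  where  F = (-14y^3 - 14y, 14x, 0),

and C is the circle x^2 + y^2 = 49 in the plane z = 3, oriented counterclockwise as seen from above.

Let S be the flat disk x^2 + y^2 ≤ 49 in the plane z = 3, with upward unit normal n̂ = ẑ. By Stokes' theorem,

    ∮_C F · dr = ∬_S (∇ × F) · n̂ dS = ∬_D (curl F)_z dA,

where D is the disk x^2 + y^2 ≤ 49.

Compute the curl of F = (-14y^3 - 14y, 14x, 0):
    (∇ × F)_x = ∂F_z/∂y - ∂F_y/∂z = 0,
    (∇ × F)_y = ∂F_x/∂z - ∂F_z/∂x = 0,
    (∇ × F)_z = ∂F_y/∂x - ∂F_x/∂y = 42y^2 + 28.

On z = 3, (curl F)_z = 42y^2 + 28.

Convert to polar (x = r cos θ, y = r sin θ, dA = r dr dθ); the integrand becomes 42r^2sin(θ)^2 + 28, so

    ∬_D (curl F)_z dA = ∫_0^{2π} ∫_0^{7} (42r^2sin(θ)^2 + 28) · r dr dθ.

Inner (r from 0 to 7): 50421sin(θ)^2/2 + 686.
Outer (θ from 0 to 2π): 53165π/2.

Therefore ∮_C F · dr = 53165π/2.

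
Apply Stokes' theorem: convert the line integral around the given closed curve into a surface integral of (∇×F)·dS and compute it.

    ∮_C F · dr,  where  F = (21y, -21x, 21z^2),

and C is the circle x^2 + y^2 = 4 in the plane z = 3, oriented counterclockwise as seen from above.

Let S be the flat disk x^2 + y^2 ≤ 4 in the plane z = 3, with upward unit normal n̂ = ẑ. By Stokes' theorem,

    ∮_C F · dr = ∬_S (∇ × F) · n̂ dS = ∬_D (curl F)_z dA,

where D is the disk x^2 + y^2 ≤ 4.

Compute the curl of F = (21y, -21x, 21z^2):
    (∇ × F)_x = ∂F_z/∂y - ∂F_y/∂z = 0,
    (∇ × F)_y = ∂F_x/∂z - ∂F_z/∂x = 0,
    (∇ × F)_z = ∂F_y/∂x - ∂F_x/∂y = -42.

On z = 3, (curl F)_z = -42.

Convert to polar (x = r cos θ, y = r sin θ, dA = r dr dθ); the integrand becomes -42, so

    ∬_D (curl F)_z dA = ∫_0^{2π} ∫_0^{2} (-42) · r dr dθ.

Inner (r from 0 to 2): -84.
Outer (θ from 0 to 2π): -168π.

Therefore ∮_C F · dr = -168π.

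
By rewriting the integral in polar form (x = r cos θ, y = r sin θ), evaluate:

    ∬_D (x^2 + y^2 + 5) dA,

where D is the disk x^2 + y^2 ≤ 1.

The region D is 0 ≤ r ≤ 1, 0 ≤ θ ≤ 2π in polar coordinates, where x = r cos(θ), y = r sin(θ), and dA = r dr dθ.

Under the substitution, the integrand becomes r^2 + 5, so

    ∬_D (x^2 + y^2 + 5) dA = ∫_{0}^{2π} ∫_{0}^{1} (r^2 + 5) · r dr dθ.

Inner integral (in r): ∫_{0}^{1} (r^2 + 5) · r dr = 11/4.

Outer integral (in θ): ∫_{0}^{2π} (11/4) dθ = 11π/2.

Therefore ∬_D (x^2 + y^2 + 5) dA = 11π/2.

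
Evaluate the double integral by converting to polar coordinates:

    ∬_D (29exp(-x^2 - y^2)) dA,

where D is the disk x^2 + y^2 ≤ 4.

The region D is 0 ≤ r ≤ 2, 0 ≤ θ ≤ 2π in polar coordinates, where x = r cos(θ), y = r sin(θ), and dA = r dr dθ.

Under the substitution, the integrand becomes 29exp(-r^2), so

    ∬_D (29exp(-x^2 - y^2)) dA = ∫_{0}^{2π} ∫_{0}^{2} (29exp(-r^2)) · r dr dθ.

Inner integral (in r): ∫_{0}^{2} (29exp(-r^2)) · r dr = 29/2 - 29exp(-4)/2.

Outer integral (in θ): ∫_{0}^{2π} (29/2 - 29exp(-4)/2) dθ = -29π exp(-4) + 29π.

Therefore ∬_D (29exp(-x^2 - y^2)) dA = -29π exp(-4) + 29π.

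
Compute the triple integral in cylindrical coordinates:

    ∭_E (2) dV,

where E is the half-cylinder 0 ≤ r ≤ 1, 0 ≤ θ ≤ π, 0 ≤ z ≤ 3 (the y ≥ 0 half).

In cylindrical coordinates, x = r cos(θ), y = r sin(θ), z = z, and dV = r dr dθ dz.

The integrand becomes 2, so

    ∭_E (2) dV = ∫_{0}^{π} ∫_{0}^{1} ∫_{0}^{3} (2) · r dz dr dθ.

Inner (z): 6r.
Middle (r from 0 to 1): 3.
Outer (θ): 3π.

Therefore the triple integral equals 3π.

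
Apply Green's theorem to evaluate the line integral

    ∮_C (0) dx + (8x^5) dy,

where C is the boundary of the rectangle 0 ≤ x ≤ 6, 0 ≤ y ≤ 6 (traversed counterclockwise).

Green's theorem converts the closed line integral into a double integral over the enclosed region D:

    ∮_C P dx + Q dy = ∬_D (∂Q/∂x - ∂P/∂y) dA.

Here P = 0, Q = 8x^5, so

    ∂Q/∂x = 40x^4,    ∂P/∂y = 0,
    ∂Q/∂x - ∂P/∂y = 40x^4.

D is the region 0 ≤ x ≤ 6, 0 ≤ y ≤ 6. Evaluating the double integral:

    ∬_D (40x^4) dA = ∫_0^{6} ∫_0^{6} (40x^4) dy dx.

Inner (y from 0 to 6): 240x^4.
Outer (x from 0 to 6): 373248.

Therefore ∮_C P dx + Q dy = 373248.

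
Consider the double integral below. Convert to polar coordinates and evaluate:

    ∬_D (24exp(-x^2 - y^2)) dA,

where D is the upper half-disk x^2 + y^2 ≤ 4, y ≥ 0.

The region D is 0 ≤ r ≤ 2, 0 ≤ θ ≤ π in polar coordinates, where x = r cos(θ), y = r sin(θ), and dA = r dr dθ.

Under the substitution, the integrand becomes 24exp(-r^2), so

    ∬_D (24exp(-x^2 - y^2)) dA = ∫_{0}^{π} ∫_{0}^{2} (24exp(-r^2)) · r dr dθ.

Inner integral (in r): ∫_{0}^{2} (24exp(-r^2)) · r dr = 12 - 12exp(-4).

Outer integral (in θ): ∫_{0}^{π} (12 - 12exp(-4)) dθ = -12π exp(-4) + 12π.

Therefore ∬_D (24exp(-x^2 - y^2)) dA = -12π exp(-4) + 12π.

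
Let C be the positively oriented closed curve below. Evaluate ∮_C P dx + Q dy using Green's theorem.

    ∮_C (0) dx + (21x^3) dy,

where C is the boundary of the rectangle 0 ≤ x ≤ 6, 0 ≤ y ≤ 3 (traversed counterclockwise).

Green's theorem converts the closed line integral into a double integral over the enclosed region D:

    ∮_C P dx + Q dy = ∬_D (∂Q/∂x - ∂P/∂y) dA.

Here P = 0, Q = 21x^3, so

    ∂Q/∂x = 63x^2,    ∂P/∂y = 0,
    ∂Q/∂x - ∂P/∂y = 63x^2.

D is the region 0 ≤ x ≤ 6, 0 ≤ y ≤ 3. Evaluating the double integral:

    ∬_D (63x^2) dA = ∫_0^{6} ∫_0^{3} (63x^2) dy dx.

Inner (y from 0 to 3): 189x^2.
Outer (x from 0 to 6): 13608.

Therefore ∮_C P dx + Q dy = 13608.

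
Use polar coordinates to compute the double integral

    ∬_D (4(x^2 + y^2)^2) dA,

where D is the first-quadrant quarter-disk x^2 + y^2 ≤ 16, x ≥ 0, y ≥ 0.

The region D is 0 ≤ r ≤ 4, 0 ≤ θ ≤ π/2 in polar coordinates, where x = r cos(θ), y = r sin(θ), and dA = r dr dθ.

Under the substitution, the integrand becomes 4r^4, so

    ∬_D (4(x^2 + y^2)^2) dA = ∫_{0}^{π/2} ∫_{0}^{4} (4r^4) · r dr dθ.

Inner integral (in r): ∫_{0}^{4} (4r^4) · r dr = 8192/3.

Outer integral (in θ): ∫_{0}^{π/2} (8192/3) dθ = 4096π/3.

Therefore ∬_D (4(x^2 + y^2)^2) dA = 4096π/3.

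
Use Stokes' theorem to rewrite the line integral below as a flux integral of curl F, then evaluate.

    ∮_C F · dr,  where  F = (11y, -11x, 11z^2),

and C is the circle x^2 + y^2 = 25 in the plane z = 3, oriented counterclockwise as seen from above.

Let S be the flat disk x^2 + y^2 ≤ 25 in the plane z = 3, with upward unit normal n̂ = ẑ. By Stokes' theorem,

    ∮_C F · dr = ∬_S (∇ × F) · n̂ dS = ∬_D (curl F)_z dA,

where D is the disk x^2 + y^2 ≤ 25.

Compute the curl of F = (11y, -11x, 11z^2):
    (∇ × F)_x = ∂F_z/∂y - ∂F_y/∂z = 0,
    (∇ × F)_y = ∂F_x/∂z - ∂F_z/∂x = 0,
    (∇ × F)_z = ∂F_y/∂x - ∂F_x/∂y = -22.

On z = 3, (curl F)_z = -22.

Convert to polar (x = r cos θ, y = r sin θ, dA = r dr dθ); the integrand becomes -22, so

    ∬_D (curl F)_z dA = ∫_0^{2π} ∫_0^{5} (-22) · r dr dθ.

Inner (r from 0 to 5): -275.
Outer (θ from 0 to 2π): -550π.

Therefore ∮_C F · dr = -550π.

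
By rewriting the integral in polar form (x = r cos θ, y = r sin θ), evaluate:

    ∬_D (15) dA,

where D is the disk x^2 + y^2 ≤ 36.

The region D is 0 ≤ r ≤ 6, 0 ≤ θ ≤ 2π in polar coordinates, where x = r cos(θ), y = r sin(θ), and dA = r dr dθ.

Under the substitution, the integrand becomes 15, so

    ∬_D (15) dA = ∫_{0}^{2π} ∫_{0}^{6} (15) · r dr dθ.

Inner integral (in r): ∫_{0}^{6} (15) · r dr = 270.

Outer integral (in θ): ∫_{0}^{2π} (270) dθ = 540π.

Therefore ∬_D (15) dA = 540π.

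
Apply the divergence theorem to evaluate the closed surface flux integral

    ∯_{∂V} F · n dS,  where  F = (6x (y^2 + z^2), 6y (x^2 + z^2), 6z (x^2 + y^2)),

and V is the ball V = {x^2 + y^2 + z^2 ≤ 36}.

By the divergence theorem,

    ∯_{∂V} F · n dS = ∭_V (∇ · F) dV.

Compute the divergence:
    ∇ · F = ∂F_x/∂x + ∂F_y/∂y + ∂F_z/∂z = 6y^2 + 6z^2 + 6x^2 + 6z^2 + 6x^2 + 6y^2 = 12x^2 + 12y^2 + 12z^2.

In spherical coordinates, x = ρ sin(φ) cos(θ), y = ρ sin(φ) sin(θ), z = ρ cos(φ), dV = ρ^2 sin(φ) dρ dφ dθ, with 0 ≤ ρ ≤ 6, 0 ≤ φ ≤ π, 0 ≤ θ ≤ 2π.

The integrand, after substitution and multiplying by the volume element, becomes (12ρ^2) · ρ^2 sin(φ), so

    ∭_V (∇·F) dV = ∫_0^{2π} ∫_0^{π} ∫_0^{6} (12ρ^2) · ρ^2 sin(φ) dρ dφ dθ.

Inner (ρ from 0 to 6): 93312sin(φ)/5.
Middle (φ from 0 to π): 186624/5.
Outer (θ from 0 to 2π): 373248π/5.

Therefore ∯_{∂V} F · n dS = 373248π/5.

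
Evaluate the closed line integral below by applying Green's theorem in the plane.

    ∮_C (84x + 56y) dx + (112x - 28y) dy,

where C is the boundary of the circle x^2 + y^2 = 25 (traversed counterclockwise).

Green's theorem converts the closed line integral into a double integral over the enclosed region D:

    ∮_C P dx + Q dy = ∬_D (∂Q/∂x - ∂P/∂y) dA.

Here P = 84x + 56y, Q = 112x - 28y, so

    ∂Q/∂x = 112,    ∂P/∂y = 56,
    ∂Q/∂x - ∂P/∂y = 56.

D is the region x^2 + y^2 ≤ 25. Evaluating the double integral:

In polar coordinates (x = r cos θ, y = r sin θ, dA = r dr dθ) the integrand becomes 56, so

    ∬_D (56) dA = ∫_0^{2π} ∫_0^{5} (56) · r dr dθ.

Inner (r from 0 to 5): 700.
Outer (θ from 0 to 2π): 1400π.

Therefore ∮_C P dx + Q dy = 1400π.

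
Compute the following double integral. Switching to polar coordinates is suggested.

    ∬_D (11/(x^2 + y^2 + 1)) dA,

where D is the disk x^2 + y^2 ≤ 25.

The region D is 0 ≤ r ≤ 5, 0 ≤ θ ≤ 2π in polar coordinates, where x = r cos(θ), y = r sin(θ), and dA = r dr dθ.

Under the substitution, the integrand becomes 11/(r^2 + 1), so

    ∬_D (11/(x^2 + y^2 + 1)) dA = ∫_{0}^{2π} ∫_{0}^{5} (11/(r^2 + 1)) · r dr dθ.

Inner integral (in r): ∫_{0}^{5} (11/(r^2 + 1)) · r dr = 11log(26)/2.

Outer integral (in θ): ∫_{0}^{2π} (11log(26)/2) dθ = 11π log(26).

Therefore ∬_D (11/(x^2 + y^2 + 1)) dA = 11π log(26).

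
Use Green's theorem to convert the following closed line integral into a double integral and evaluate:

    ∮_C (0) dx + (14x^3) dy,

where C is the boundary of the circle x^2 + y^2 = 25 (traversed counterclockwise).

Green's theorem converts the closed line integral into a double integral over the enclosed region D:

    ∮_C P dx + Q dy = ∬_D (∂Q/∂x - ∂P/∂y) dA.

Here P = 0, Q = 14x^3, so

    ∂Q/∂x = 42x^2,    ∂P/∂y = 0,
    ∂Q/∂x - ∂P/∂y = 42x^2.

D is the region x^2 + y^2 ≤ 25. Evaluating the double integral:

In polar coordinates (x = r cos θ, y = r sin θ, dA = r dr dθ) the integrand becomes 42r^2cos(θ)^2, so

    ∬_D (42x^2) dA = ∫_0^{2π} ∫_0^{5} (42r^2cos(θ)^2) · r dr dθ.

Inner (r from 0 to 5): 13125cos(θ)^2/2.
Outer (θ from 0 to 2π): 13125π/2.

Therefore ∮_C P dx + Q dy = 13125π/2.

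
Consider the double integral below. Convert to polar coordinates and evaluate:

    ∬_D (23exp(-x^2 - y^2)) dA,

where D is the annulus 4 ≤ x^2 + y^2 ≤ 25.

The region D is 2 ≤ r ≤ 5, 0 ≤ θ ≤ 2π in polar coordinates, where x = r cos(θ), y = r sin(θ), and dA = r dr dθ.

Under the substitution, the integrand becomes 23exp(-r^2), so

    ∬_D (23exp(-x^2 - y^2)) dA = ∫_{0}^{2π} ∫_{2}^{5} (23exp(-r^2)) · r dr dθ.

Inner integral (in r): ∫_{2}^{5} (23exp(-r^2)) · r dr = -(23 - 23exp(21))exp(-25)/2.

Outer integral (in θ): ∫_{0}^{2π} (-(23 - 23exp(21))exp(-25)/2) dθ = -23π (1 - exp(21))exp(-25).

Therefore ∬_D (23exp(-x^2 - y^2)) dA = -23π (1 - exp(21))exp(-25).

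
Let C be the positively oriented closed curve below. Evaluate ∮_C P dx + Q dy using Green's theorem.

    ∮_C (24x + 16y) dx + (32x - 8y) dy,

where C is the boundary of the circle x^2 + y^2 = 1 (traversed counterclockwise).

Green's theorem converts the closed line integral into a double integral over the enclosed region D:

    ∮_C P dx + Q dy = ∬_D (∂Q/∂x - ∂P/∂y) dA.

Here P = 24x + 16y, Q = 32x - 8y, so

    ∂Q/∂x = 32,    ∂P/∂y = 16,
    ∂Q/∂x - ∂P/∂y = 16.

D is the region x^2 + y^2 ≤ 1. Evaluating the double integral:

In polar coordinates (x = r cos θ, y = r sin θ, dA = r dr dθ) the integrand becomes 16, so

    ∬_D (16) dA = ∫_0^{2π} ∫_0^{1} (16) · r dr dθ.

Inner (r from 0 to 1): 8.
Outer (θ from 0 to 2π): 16π.

Therefore ∮_C P dx + Q dy = 16π.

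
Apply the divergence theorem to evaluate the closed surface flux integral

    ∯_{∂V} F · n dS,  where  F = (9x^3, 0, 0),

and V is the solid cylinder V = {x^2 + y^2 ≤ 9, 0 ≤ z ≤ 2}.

By the divergence theorem,

    ∯_{∂V} F · n dS = ∭_V (∇ · F) dV.

Compute the divergence:
    ∇ · F = ∂F_x/∂x + ∂F_y/∂y + ∂F_z/∂z = 27x^2 + 0 + 0 = 27x^2.

In cylindrical coordinates, x = r cos(θ), y = r sin(θ), z = z, dV = r dr dθ dz, with 0 ≤ r ≤ 3, 0 ≤ θ ≤ 2π, 0 ≤ z ≤ 2.

The integrand, after substitution and multiplying by the volume element, becomes (27r^2cos(θ)^2) · r, so

    ∭_V (∇·F) dV = ∫_0^{2π} ∫_0^{3} ∫_0^{2} (27r^2cos(θ)^2) · r dz dr dθ.

Inner (z from 0 to 2): 54r^3cos(θ)^2.
Middle (r from 0 to 3): 2187cos(θ)^2/2.
Outer (θ from 0 to 2π): 2187π/2.

Therefore ∯_{∂V} F · n dS = 2187π/2.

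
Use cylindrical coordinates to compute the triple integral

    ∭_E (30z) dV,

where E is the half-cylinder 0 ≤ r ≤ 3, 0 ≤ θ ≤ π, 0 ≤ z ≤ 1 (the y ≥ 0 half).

In cylindrical coordinates, x = r cos(θ), y = r sin(θ), z = z, and dV = r dr dθ dz.

The integrand becomes 30z, so

    ∭_E (30z) dV = ∫_{0}^{π} ∫_{0}^{3} ∫_{0}^{1} (30z) · r dz dr dθ.

Inner (z): 15r.
Middle (r from 0 to 3): 135/2.
Outer (θ): 135π/2.

Therefore the triple integral equals 135π/2.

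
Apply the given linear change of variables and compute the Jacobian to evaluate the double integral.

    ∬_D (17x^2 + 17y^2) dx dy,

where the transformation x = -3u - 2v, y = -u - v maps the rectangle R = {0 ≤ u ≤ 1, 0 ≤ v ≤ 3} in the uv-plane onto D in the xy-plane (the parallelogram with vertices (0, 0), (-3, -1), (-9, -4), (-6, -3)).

Compute the Jacobian determinant of (x, y) with respect to (u, v):

    ∂(x,y)/∂(u,v) = | -3  -2 | = (-3)(-1) - (-2)(-1) = 1.
                   | -1  -1 |

Its absolute value is |J| = 1 (the area scaling factor).

Substituting x = -3u - 2v, y = -u - v into the integrand,

    17x^2 + 17y^2 → 170u^2 + 238u v + 85v^2,

so the integral becomes

    ∬_R (170u^2 + 238u v + 85v^2) · |J| du dv = ∫_0^1 ∫_0^3 (170u^2 + 238u v + 85v^2) dv du.

Inner (v): 510u^2 + 1071u + 765.
Outer (u): 2941/2.

Therefore ∬_D (17x^2 + 17y^2) dx dy = 2941/2.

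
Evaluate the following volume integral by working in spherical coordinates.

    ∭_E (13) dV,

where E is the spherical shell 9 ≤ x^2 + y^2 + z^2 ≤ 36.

In spherical coordinates, x = ρ sin(φ) cos(θ), y = ρ sin(φ) sin(θ), z = ρ cos(φ), and dV = ρ^2 sin(φ) dρ dφ dθ.

The integrand becomes 13, so

    ∭_E (13) dV = ∫_{0}^{2π} ∫_{0}^{π} ∫_{3}^{6} (13) · ρ^2 sin(φ) dρ dφ dθ.

Inner (ρ): 819sin(φ).
Middle (φ): 1638.
Outer (θ): 3276π.

Therefore the triple integral equals 3276π.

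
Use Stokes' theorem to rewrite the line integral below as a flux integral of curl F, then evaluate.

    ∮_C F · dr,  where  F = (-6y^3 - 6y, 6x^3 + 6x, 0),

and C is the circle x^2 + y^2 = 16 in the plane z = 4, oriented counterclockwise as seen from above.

Let S be the flat disk x^2 + y^2 ≤ 16 in the plane z = 4, with upward unit normal n̂ = ẑ. By Stokes' theorem,

    ∮_C F · dr = ∬_S (∇ × F) · n̂ dS = ∬_D (curl F)_z dA,

where D is the disk x^2 + y^2 ≤ 16.

Compute the curl of F = (-6y^3 - 6y, 6x^3 + 6x, 0):
    (∇ × F)_x = ∂F_z/∂y - ∂F_y/∂z = 0,
    (∇ × F)_y = ∂F_x/∂z - ∂F_z/∂x = 0,
    (∇ × F)_z = ∂F_y/∂x - ∂F_x/∂y = 18x^2 + 18y^2 + 12.

On z = 4, (curl F)_z = 18x^2 + 18y^2 + 12.

Convert to polar (x = r cos θ, y = r sin θ, dA = r dr dθ); the integrand becomes 18r^2 + 12, so

    ∬_D (curl F)_z dA = ∫_0^{2π} ∫_0^{4} (18r^2 + 12) · r dr dθ.

Inner (r from 0 to 4): 1248.
Outer (θ from 0 to 2π): 2496π.

Therefore ∮_C F · dr = 2496π.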